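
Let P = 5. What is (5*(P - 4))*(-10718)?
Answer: -53590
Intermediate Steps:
(5*(P - 4))*(-10718) = (5*(5 - 4))*(-10718) = (5*1)*(-10718) = 5*(-10718) = -53590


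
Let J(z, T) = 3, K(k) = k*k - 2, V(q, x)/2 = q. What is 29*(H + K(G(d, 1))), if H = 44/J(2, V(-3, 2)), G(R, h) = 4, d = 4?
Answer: 2494/3 ≈ 831.33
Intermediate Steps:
V(q, x) = 2*q
K(k) = -2 + k² (K(k) = k² - 2 = -2 + k²)
H = 44/3 ≈ 14.667
29*(H + K(G(d, 1))) = 29*(44/3 + (-2 + 4²)) = 29*(44/3 + (-2 + 16)) = 29*(44/3 + 14) = 29*(86/3) = 2494/3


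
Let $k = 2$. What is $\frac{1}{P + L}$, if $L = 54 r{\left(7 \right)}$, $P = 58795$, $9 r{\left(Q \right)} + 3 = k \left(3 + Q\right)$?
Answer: $\frac{1}{58897} \approx 1.6979 \cdot 10^{-5}$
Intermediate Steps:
$r{\left(Q \right)} = \frac{1}{3} + \frac{2 Q}{9}$ ($r{\left(Q \right)} = - \frac{1}{3} + \frac{2 \left(3 + Q\right)}{9} = - \frac{1}{3} + \frac{6 + 2 Q}{9} = - \frac{1}{3} + \left(\frac{2}{3} + \frac{2 Q}{9}\right) = \frac{1}{3} + \frac{2 Q}{9}$)
$L = 102$ ($L = 54 \left(\frac{1}{3} + \frac{2}{9} \cdot 7\right) = 54 \left(\frac{1}{3} + \frac{14}{9}\right) = 54 \cdot \frac{17}{9} = 102$)
$\frac{1}{P + L} = \frac{1}{58795 + 102} = \frac{1}{58897}$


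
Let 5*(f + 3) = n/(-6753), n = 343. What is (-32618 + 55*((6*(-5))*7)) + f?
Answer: -1491434158/33765 ≈ -44171.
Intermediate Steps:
f = -101638/33765 (f = -3 + (343/(-6753))/5 = -3 + (343*(-1/6753))/5 = -3 + (⅕)*(-343/6753) = -3 - 343/33765 = -101638/33765 ≈ -3.0102)
(-32618 + 55*((6*(-5))*7)) + f = (-32618 + 55*((6*(-5))*7)) - 101638/33765 = (-32618 + 55*(-30*7)) - 101638/33765 = (-32618 + 55*(-210)) - 101638/33765 = (-32618 - 11550) - 101638/33765 = -44168 - 101638/33765 = -1491434158/33765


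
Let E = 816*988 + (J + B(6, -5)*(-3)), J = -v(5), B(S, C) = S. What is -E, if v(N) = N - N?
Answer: -806190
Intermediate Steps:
v(N) = 0
J = 0 (J = -1*0 = 0)
E = 806190 (E = 816*988 + (0 + 6*(-3)) = 806208 + (0 - 18) = 806208 - 18 = 806190)
-E = -1*806190 = -806190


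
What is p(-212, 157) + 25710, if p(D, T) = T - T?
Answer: 25710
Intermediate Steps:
p(D, T) = 0
p(-212, 157) + 25710 = 0 + 25710 = 25710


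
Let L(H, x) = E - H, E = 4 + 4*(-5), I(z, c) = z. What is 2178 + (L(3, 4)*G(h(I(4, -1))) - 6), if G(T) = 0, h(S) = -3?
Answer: 2172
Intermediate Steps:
E = -16 (E = 4 - 20 = -16)
L(H, x) = -16 - H
2178 + (L(3, 4)*G(h(I(4, -1))) - 6) = 2178 + ((-16 - 1*3)*0 - 6) = 2178 + ((-16 - 3)*0 - 6) = 2178 + (-19*0 - 6) = 2178 + (0 - 6) = 2178 - 6 = 2172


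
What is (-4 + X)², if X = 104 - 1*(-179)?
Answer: 77841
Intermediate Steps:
X = 283 (X = 104 + 179 = 283)
(-4 + X)² = (-4 + 283)² = 279² = 77841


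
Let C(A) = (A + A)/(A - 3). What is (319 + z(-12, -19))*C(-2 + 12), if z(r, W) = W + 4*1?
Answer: 6080/7 ≈ 868.57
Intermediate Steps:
C(A) = 2*A/(-3 + A) (C(A) = (2*A)/(-3 + A) = 2*A/(-3 + A))
z(r, W) = 4 + W (z(r, W) = W + 4 = 4 + W)
(319 + z(-12, -19))*C(-2 + 12) = (319 + (4 - 19))*(2*(-2 + 12)/(-3 + (-2 + 12))) = (319 - 15)*(2*10/(-3 + 10)) = 304*(2*10/7) = 304*(2*10*(⅐)) = 304*(20/7) = 6080/7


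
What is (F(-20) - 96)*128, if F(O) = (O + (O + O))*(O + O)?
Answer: 294912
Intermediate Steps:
F(O) = 6*O² (F(O) = (O + 2*O)*(2*O) = (3*O)*(2*O) = 6*O²)
(F(-20) - 96)*128 = (6*(-20)² - 96)*128 = (6*400 - 96)*128 = (2400 - 96)*128 = 2304*128 = 294912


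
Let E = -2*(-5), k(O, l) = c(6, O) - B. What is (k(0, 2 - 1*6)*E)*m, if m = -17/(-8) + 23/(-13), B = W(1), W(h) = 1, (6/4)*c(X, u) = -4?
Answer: -2035/156 ≈ -13.045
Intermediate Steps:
c(X, u) = -8/3 (c(X, u) = (⅔)*(-4) = -8/3)
B = 1
k(O, l) = -11/3 (k(O, l) = -8/3 - 1*1 = -8/3 - 1 = -11/3)
E = 10
m = 37/104 (m = -17*(-⅛) + 23*(-1/13) = 17/8 - 23/13 = 37/104 ≈ 0.35577)
(k(0, 2 - 1*6)*E)*m = -11/3*10*(37/104) = -110/3*37/104 = -2035/156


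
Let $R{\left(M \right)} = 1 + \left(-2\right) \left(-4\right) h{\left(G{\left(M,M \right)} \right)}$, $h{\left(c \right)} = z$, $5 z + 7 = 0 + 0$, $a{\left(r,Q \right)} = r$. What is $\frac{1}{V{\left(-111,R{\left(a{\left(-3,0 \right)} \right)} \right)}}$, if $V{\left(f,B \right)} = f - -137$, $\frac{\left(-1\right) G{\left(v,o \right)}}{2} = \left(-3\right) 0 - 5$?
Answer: $\frac{1}{26} \approx 0.038462$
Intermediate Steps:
$G{\left(v,o \right)} = 10$ ($G{\left(v,o \right)} = - 2 \left(\left(-3\right) 0 - 5\right) = - 2 \left(0 - 5\right) = \left(-2\right) \left(-5\right) = 10$)
$z = - \frac{7}{5}$ ($z = - \frac{7}{5} + \frac{0 + 0}{5} = - \frac{7}{5} + \frac{1}{5} \cdot 0 = - \frac{7}{5} + 0 = - \frac{7}{5} \approx -1.4$)
$h{\left(c \right)} = - \frac{7}{5}$
$R{\left(M \right)} = - \frac{51}{5}$ ($R{\left(M \right)} = 1 + \left(-2\right) \left(-4\right) \left(- \frac{7}{5}\right) = 1 + 8 \left(- \frac{7}{5}\right) = 1 - \frac{56}{5} = - \frac{51}{5}$)
$V{\left(f,B \right)} = 137 + f$ ($V{\left(f,B \right)} = f + 137 = 137 + f$)
$\frac{1}{V{\left(-111,R{\left(a{\left(-3,0 \right)} \right)} \right)}} = \frac{1}{137 - 111} = \frac{1}{26}$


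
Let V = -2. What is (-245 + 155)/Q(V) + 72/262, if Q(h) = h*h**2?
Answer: 6039/524 ≈ 11.525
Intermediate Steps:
Q(h) = h**3
(-245 + 155)/Q(V) + 72/262 = (-245 + 155)/((-2)**3) + 72/262 = -90/(-8) + 72*(1/262) = -90*(-1/8) + 36/131 = 45/4 + 36/131 = 6039/524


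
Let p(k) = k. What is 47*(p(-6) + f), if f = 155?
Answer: 7003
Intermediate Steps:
47*(p(-6) + f) = 47*(-6 + 155) = 47*149 = 7003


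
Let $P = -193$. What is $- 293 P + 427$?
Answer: $56976$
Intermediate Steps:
$- 293 P + 427 = \left(-293\right) \left(-193\right) + 427 = 56549 + 427 = 56976$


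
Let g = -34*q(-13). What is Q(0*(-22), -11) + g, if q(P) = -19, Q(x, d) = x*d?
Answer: 646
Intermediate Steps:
Q(x, d) = d*x
g = 646 (g = -34*(-19) = 646)
Q(0*(-22), -11) + g = -0*(-22) + 646 = -11*0 + 646 = 0 + 646 = 646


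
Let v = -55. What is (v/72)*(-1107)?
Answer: 6765/8 ≈ 845.63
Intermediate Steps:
(v/72)*(-1107) = -55/72*(-1107) = 6765/8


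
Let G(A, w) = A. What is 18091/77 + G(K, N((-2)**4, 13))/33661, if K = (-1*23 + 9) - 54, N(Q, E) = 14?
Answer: 608955915/2591897 ≈ 234.95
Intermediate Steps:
K = -68 (K = (-23 + 9) - 54 = -14 - 54 = -68)
18091/77 + G(K, N((-2)**4, 13))/33661 = 18091/77 - 68/33661 = 608955915/2591897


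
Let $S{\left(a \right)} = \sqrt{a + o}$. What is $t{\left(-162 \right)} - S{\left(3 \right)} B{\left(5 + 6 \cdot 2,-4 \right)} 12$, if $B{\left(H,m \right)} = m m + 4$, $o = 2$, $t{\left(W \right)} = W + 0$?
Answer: $-162 - 240 \sqrt{5} \approx -698.66$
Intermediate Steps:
$t{\left(W \right)} = W$
$B{\left(H,m \right)} = 4 + m^{2}$ ($B{\left(H,m \right)} = m^{2} + 4 = 4 + m^{2}$)
$S{\left(a \right)} = \sqrt{2 + a}$ ($S{\left(a \right)} = \sqrt{a + 2} = \sqrt{2 + a}$)
$t{\left(-162 \right)} - S{\left(3 \right)} B{\left(5 + 6 \cdot 2,-4 \right)} 12 = -162 - \sqrt{2 + 3} \left(4 + \left(-4\right)^{2}\right) 12 = -162 - \sqrt{5} \left(4 + 16\right) 12 = -162 - \sqrt{5} \cdot 20 \cdot 12 = -162 - 20 \sqrt{5} \cdot 12 = -162 - 240 \sqrt{5}$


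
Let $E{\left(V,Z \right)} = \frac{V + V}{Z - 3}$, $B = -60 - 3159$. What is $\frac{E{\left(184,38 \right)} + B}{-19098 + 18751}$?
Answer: $\frac{112297}{12145} \approx 9.2464$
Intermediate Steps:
$B = -3219$ ($B = -60 - 3159 = -3219$)
$E{\left(V,Z \right)} = \frac{2 V}{-3 + Z}$
$\frac{E{\left(184,38 \right)} + B}{-19098 + 18751} = \frac{2 \cdot 184 \frac{1}{-3 + 38} - 3219}{-19098 + 18751} = \frac{2 \cdot 184 \cdot \frac{1}{35} - 3219}{-347} = \left(2 \cdot 184 \cdot \frac{1}{35} - 3219\right) \left(- \frac{1}{347}\right) = \left(\frac{368}{35} - 3219\right) \left(- \frac{1}{347}\right) = \left(- \frac{112297}{35}\right) \left(- \frac{1}{347}\right) = \frac{112297}{12145}$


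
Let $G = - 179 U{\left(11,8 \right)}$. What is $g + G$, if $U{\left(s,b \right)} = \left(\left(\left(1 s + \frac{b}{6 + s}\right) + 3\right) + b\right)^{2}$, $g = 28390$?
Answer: $- \frac{17915686}{289} \approx -61992.0$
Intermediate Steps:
$U{\left(s,b \right)} = \left(3 + b + s + \frac{b}{6 + s}\right)^{2}$ ($U{\left(s,b \right)} = \left(\left(\left(s + \frac{b}{6 + s}\right) + 3\right) + b\right)^{2} = \left(\left(3 + s + \frac{b}{6 + s}\right) + b\right)^{2} = \left(3 + b + s + \frac{b}{6 + s}\right)^{2}$)
$G = - \frac{26120396}{289}$ ($G = - 179 \frac{\left(18 + 11^{2} + 7 \cdot 8 + 9 \cdot 11 + 8 \cdot 11\right)^{2}}{\left(6 + 11\right)^{2}} = - 179 \frac{\left(18 + 121 + 56 + 99 + 88\right)^{2}}{289} = - 179 \frac{382^{2}}{289} = - 179 \cdot \frac{1}{289} \cdot 145924 = \left(-179\right) \frac{145924}{289} = - \frac{26120396}{289} \approx -90382.0$)
$g + G = 28390 - \frac{26120396}{289} = - \frac{17915686}{289}$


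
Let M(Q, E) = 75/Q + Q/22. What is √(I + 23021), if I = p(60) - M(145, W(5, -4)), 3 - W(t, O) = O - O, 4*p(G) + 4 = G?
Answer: √9373365210/638 ≈ 151.75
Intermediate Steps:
p(G) = -1 + G/4
W(t, O) = 3 (W(t, O) = 3 - (O - O) = 3 - 1*0 = 3 + 0 = 3)
M(Q, E) = 75/Q + Q/22 (M(Q, E) = 75/Q + Q*(1/22) = 75/Q + Q/22)
I = 4397/638 (I = (-1 + (¼)*60) - (75/145 + (1/22)*145) = (-1 + 15) - (75*(1/145) + 145/22) = 14 - (15/29 + 145/22) = 14 - 1*4535/638 = 14 - 4535/638 = 4397/638 ≈ 6.8918)
√(I + 23021) = √(4397/638 + 23021) = √(14691795/638) = √9373365210/638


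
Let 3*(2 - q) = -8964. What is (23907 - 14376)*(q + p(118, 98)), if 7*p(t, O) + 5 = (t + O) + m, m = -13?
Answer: 201370968/7 ≈ 2.8767e+7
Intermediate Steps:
q = 2990 (q = 2 - ⅓*(-8964) = 2 + 2988 = 2990)
p(t, O) = -18/7 + O/7 + t/7 (p(t, O) = -5/7 + ((t + O) - 13)/7 = -5/7 + ((O + t) - 13)/7 = -5/7 + (-13 + O + t)/7 = -5/7 + (-13/7 + O/7 + t/7) = -18/7 + O/7 + t/7)
(23907 - 14376)*(q + p(118, 98)) = (23907 - 14376)*(2990 + (-18/7 + (⅐)*98 + (⅐)*118)) = 9531*(2990 + (-18/7 + 14 + 118/7)) = 9531*(2990 + 198/7) = 9531*(21128/7) = 201370968/7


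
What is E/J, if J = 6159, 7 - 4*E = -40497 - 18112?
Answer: 14654/6159 ≈ 2.3793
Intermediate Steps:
E = 14654 (E = 7/4 - (-40497 - 18112)/4 = 7/4 - ¼*(-58609) = 7/4 + 58609/4 = 14654)
E/J = 14654/6159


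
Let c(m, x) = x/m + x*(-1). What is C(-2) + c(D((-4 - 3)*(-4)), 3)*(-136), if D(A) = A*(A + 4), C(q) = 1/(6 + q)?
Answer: 45673/112 ≈ 407.79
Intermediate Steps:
D(A) = A*(4 + A)
c(m, x) = -x + x/m (c(m, x) = x/m - x = -x + x/m)
C(-2) + c(D((-4 - 3)*(-4)), 3)*(-136) = 1/(6 - 2) + (-1*3 + 3/((((-4 - 3)*(-4))*(4 + (-4 - 3)*(-4)))))*(-136) = 1/4 + (-3 + 3/(((-7*(-4))*(4 - 7*(-4)))))*(-136) = 1/4 + (-3 + 3/((28*(4 + 28))))*(-136) = 1/4 + (-3 + 3/((28*32)))*(-136) = 1/4 + (-3 + 3/896)*(-136) = 1/4 - 2685/896*(-136) = 1/4 + 45645/112 = 45673/112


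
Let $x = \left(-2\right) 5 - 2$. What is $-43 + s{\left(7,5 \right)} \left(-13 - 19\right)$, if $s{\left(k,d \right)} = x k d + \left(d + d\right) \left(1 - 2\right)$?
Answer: $13717$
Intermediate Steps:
$x = -12$ ($x = -10 - 2 = -12$)
$s{\left(k,d \right)} = - 2 d - 12 d k$ ($s{\left(k,d \right)} = - 12 k d + \left(d + d\right) \left(1 - 2\right) = - 12 d k + 2 d \left(-1\right) = - 12 d k - 2 d = - 2 d - 12 d k$)
$-43 + s{\left(7,5 \right)} \left(-13 - 19\right) = -43 + 2 \cdot 5 \left(-1 - 42\right) \left(-13 - 19\right) = -43 + 2 \cdot 5 \left(-1 - 42\right) \left(-32\right) = -43 + 2 \cdot 5 \left(-43\right) \left(-32\right) = -43 - -13760 = -43 + 13760 = 13717$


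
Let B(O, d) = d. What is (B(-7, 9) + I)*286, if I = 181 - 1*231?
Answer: -11726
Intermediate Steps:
I = -50 (I = 181 - 231 = -50)
(B(-7, 9) + I)*286 = (9 - 50)*286 = -41*286 = -11726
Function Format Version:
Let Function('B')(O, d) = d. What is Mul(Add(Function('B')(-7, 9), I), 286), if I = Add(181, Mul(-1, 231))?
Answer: -11726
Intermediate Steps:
I = -50 (I = Add(181, -231) = -50)
Mul(Add(Function('B')(-7, 9), I), 286) = Mul(Add(9, -50), 286) = Mul(-41, 286) = -11726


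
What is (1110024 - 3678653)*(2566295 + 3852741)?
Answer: -16488122021644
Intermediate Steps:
(1110024 - 3678653)*(2566295 + 3852741) = -2568629*6419036 = -16488122021644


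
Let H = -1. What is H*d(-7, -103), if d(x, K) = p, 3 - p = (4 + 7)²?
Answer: 118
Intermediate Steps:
p = -118 (p = 3 - (4 + 7)² = 3 - 1*11² = 3 - 1*121 = 3 - 121 = -118)
d(x, K) = -118
H*d(-7, -103) = -1*(-118) = 118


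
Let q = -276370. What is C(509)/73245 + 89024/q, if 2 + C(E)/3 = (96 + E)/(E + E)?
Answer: -44260796455/137380597478 ≈ -0.32218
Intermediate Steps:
C(E) = -6 + 3*(96 + E)/(2*E) (C(E) = -6 + 3*((96 + E)/(E + E)) = -6 + 3*((96 + E)/((2*E))) = -6 + 3*((96 + E)*(1/(2*E))) = -6 + 3*((96 + E)/(2*E)) = -6 + 3*(96 + E)/(2*E))
C(509)/73245 + 89024/q = (-9/2 + 144/509)/73245 + 89024/(-276370) = (-9/2 + 144*(1/509))*(1/73245) + 89024*(-1/276370) = (-9/2 + 144/509)*(1/73245) - 44512/138185 = -4293/1018*1/73245 - 44512/138185 = -1431/24854470 - 44512/138185 = -44260796455/137380597478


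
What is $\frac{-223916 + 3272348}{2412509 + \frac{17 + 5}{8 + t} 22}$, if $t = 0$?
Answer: $\frac{6096864}{4825139} \approx 1.2636$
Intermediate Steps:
$\frac{-223916 + 3272348}{2412509 + \frac{17 + 5}{8 + t} 22} = \frac{-223916 + 3272348}{2412509 + \frac{17 + 5}{8 + 0} \cdot 22} = \frac{3048432}{2412509 + \frac{22}{8} \cdot 22} = \frac{3048432}{2412509 + 22 \cdot \frac{1}{8} \cdot 22} = \frac{3048432}{2412509 + \frac{11}{4} \cdot 22} = \frac{3048432}{2412509 + \frac{121}{2}} = \frac{3048432}{\frac{4825139}{2}} = 3048432 \cdot \frac{2}{4825139} = \frac{6096864}{4825139}$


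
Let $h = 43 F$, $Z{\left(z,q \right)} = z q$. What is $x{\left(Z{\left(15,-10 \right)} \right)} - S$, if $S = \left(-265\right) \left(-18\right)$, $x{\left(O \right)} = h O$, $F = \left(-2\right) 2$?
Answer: $21030$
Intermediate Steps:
$F = -4$
$Z{\left(z,q \right)} = q z$
$h = -172$ ($h = 43 \left(-4\right) = -172$)
$x{\left(O \right)} = - 172 O$
$S = 4770$
$x{\left(Z{\left(15,-10 \right)} \right)} - S = - 172 \left(\left(-10\right) 15\right) - 4770 = \left(-172\right) \left(-150\right) - 4770 = 25800 - 4770 = 21030$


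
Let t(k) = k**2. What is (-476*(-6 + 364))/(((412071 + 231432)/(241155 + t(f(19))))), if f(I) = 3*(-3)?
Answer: -1957549728/30643 ≈ -63882.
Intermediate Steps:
f(I) = -9
(-476*(-6 + 364))/(((412071 + 231432)/(241155 + t(f(19))))) = (-476*(-6 + 364))/(((412071 + 231432)/(241155 + (-9)**2))) = (-476*358)/((643503/(241155 + 81))) = -170408/(643503/241236) = -170408/(643503*(1/241236)) = -170408/214501/80412 = -170408*80412/214501 = -1957549728/30643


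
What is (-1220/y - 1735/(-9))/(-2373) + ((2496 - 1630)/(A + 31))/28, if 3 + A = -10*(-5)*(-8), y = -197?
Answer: -24891331/149059656 ≈ -0.16699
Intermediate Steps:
A = -403 (A = -3 - 10*(-5)*(-8) = -3 + 50*(-8) = -3 - 400 = -403)
(-1220/y - 1735/(-9))/(-2373) + ((2496 - 1630)/(A + 31))/28 = (-1220/(-197) - 1735/(-9))/(-2373) + ((2496 - 1630)/(-403 + 31))/28 = (-1220*(-1/197) - 1735*(-⅑))*(-1/2373) + (866/(-372))*(1/28) = (1220/197 + 1735/9)*(-1/2373) + (866*(-1/372))*(1/28) = (352775/1773)*(-1/2373) - 433/186*1/28 = -352775/4207329 - 433/5208 = -24891331/149059656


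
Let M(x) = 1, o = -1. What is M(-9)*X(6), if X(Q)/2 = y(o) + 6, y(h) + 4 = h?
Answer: 2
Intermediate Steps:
y(h) = -4 + h
X(Q) = 2 (X(Q) = 2*((-4 - 1) + 6) = 2*(-5 + 6) = 2*1 = 2)
M(-9)*X(6) = 1*2 = 2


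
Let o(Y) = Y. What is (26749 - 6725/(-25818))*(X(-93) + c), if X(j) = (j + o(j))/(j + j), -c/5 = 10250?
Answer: -11797731748781/8606 ≈ -1.3709e+9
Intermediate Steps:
c = -51250 (c = -5*10250 = -51250)
X(j) = 1 (X(j) = (j + j)/(j + j) = (2*j)/((2*j)) = (2*j)*(1/(2*j)) = 1)
(26749 - 6725/(-25818))*(X(-93) + c) = (26749 - 6725/(-25818))*(1 - 51250) = (26749 - 6725*(-1/25818))*(-51249) = (26749 + 6725/25818)*(-51249) = (690612407/25818)*(-51249) = -11797731748781/8606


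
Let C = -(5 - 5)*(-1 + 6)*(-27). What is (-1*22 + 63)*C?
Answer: 0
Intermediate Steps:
C = 0 (C = -0*5*(-27) = -0*(-27) = -1*0 = 0)
(-1*22 + 63)*C = (-1*22 + 63)*0 = (-22 + 63)*0 = 41*0 = 0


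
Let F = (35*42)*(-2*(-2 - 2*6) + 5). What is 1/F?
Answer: 1/48510 ≈ 2.0614e-5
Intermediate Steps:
F = 48510 (F = 1470*(-2*(-2 - 12) + 5) = 1470*(-2*(-14) + 5) = 1470*(28 + 5) = 1470*33 = 48510)
1/F = 1/48510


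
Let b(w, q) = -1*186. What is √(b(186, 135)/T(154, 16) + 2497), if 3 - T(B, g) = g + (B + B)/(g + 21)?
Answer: √173318315/263 ≈ 50.057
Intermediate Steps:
T(B, g) = 3 - g - 2*B/(21 + g) (T(B, g) = 3 - (g + (B + B)/(g + 21)) = 3 - (g + (2*B)/(21 + g)) = 3 - (g + 2*B/(21 + g)) = 3 + (-g - 2*B/(21 + g)) = 3 - g - 2*B/(21 + g))
b(w, q) = -186
√(b(186, 135)/T(154, 16) + 2497) = √(-186*(21 + 16)/(63 - 1*16² - 18*16 - 2*154) + 2497) = √(-186*37/(63 - 1*256 - 288 - 308) + 2497) = √(-186*37/(63 - 256 - 288 - 308) + 2497) = √(-186/((1/37)*(-789)) + 2497) = √(-186/(-789/37) + 2497) = √(-186*(-37/789) + 2497) = √(2294/263 + 2497) = √(659005/263) = √173318315/263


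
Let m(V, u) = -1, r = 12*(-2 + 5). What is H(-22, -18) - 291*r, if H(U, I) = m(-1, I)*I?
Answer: -10458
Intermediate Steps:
r = 36 (r = 12*3 = 36)
H(U, I) = -I
H(-22, -18) - 291*r = -1*(-18) - 291*36 = 18 - 10476 = -10458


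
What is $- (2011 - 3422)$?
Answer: $1411$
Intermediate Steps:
$- (2011 - 3422) = \left(-1\right) \left(-1411\right) = 1411$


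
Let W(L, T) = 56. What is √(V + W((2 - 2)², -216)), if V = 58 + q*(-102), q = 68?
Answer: 3*I*√758 ≈ 82.595*I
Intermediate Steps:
V = -6878 (V = 58 + 68*(-102) = 58 - 6936 = -6878)
√(V + W((2 - 2)², -216)) = √(-6878 + 56) = √(-6822) = 3*I*√758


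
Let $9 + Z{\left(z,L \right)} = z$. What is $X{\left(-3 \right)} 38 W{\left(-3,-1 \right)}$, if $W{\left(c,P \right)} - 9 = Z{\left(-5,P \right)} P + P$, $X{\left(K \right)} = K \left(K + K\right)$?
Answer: $15048$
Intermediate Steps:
$Z{\left(z,L \right)} = -9 + z$
$X{\left(K \right)} = 2 K^{2}$ ($X{\left(K \right)} = K 2 K = 2 K^{2}$)
$W{\left(c,P \right)} = 9 - 13 P$ ($W{\left(c,P \right)} = 9 + \left(\left(-9 - 5\right) P + P\right) = 9 + \left(- 14 P + P\right) = 9 - 13 P$)
$X{\left(-3 \right)} 38 W{\left(-3,-1 \right)} = 2 \left(-3\right)^{2} \cdot 38 \left(9 - -13\right) = 2 \cdot 9 \cdot 38 \left(9 + 13\right) = 18 \cdot 38 \cdot 22 = 684 \cdot 22 = 15048$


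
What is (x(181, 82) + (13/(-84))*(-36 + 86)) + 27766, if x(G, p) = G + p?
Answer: 1176893/42 ≈ 28021.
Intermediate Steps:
(x(181, 82) + (13/(-84))*(-36 + 86)) + 27766 = ((181 + 82) + (13/(-84))*(-36 + 86)) + 27766 = (263 + (13*(-1/84))*50) + 27766 = (263 - 13/84*50) + 27766 = (263 - 325/42) + 27766 = 10721/42 + 27766 = 1176893/42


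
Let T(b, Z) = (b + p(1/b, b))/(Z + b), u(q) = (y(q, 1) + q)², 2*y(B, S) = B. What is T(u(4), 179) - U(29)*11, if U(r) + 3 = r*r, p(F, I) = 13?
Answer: -1981821/215 ≈ -9217.8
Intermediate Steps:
y(B, S) = B/2
U(r) = -3 + r² (U(r) = -3 + r*r = -3 + r²)
u(q) = 9*q²/4 (u(q) = (q/2 + q)² = (3*q/2)² = 9*q²/4)
T(b, Z) = (13 + b)/(Z + b) (T(b, Z) = (b + 13)/(Z + b) = (13 + b)/(Z + b))
T(u(4), 179) - U(29)*11 = (13 + (9/4)*4²)/(179 + (9/4)*4²) - (-3 + 29²)*11 = (13 + (9/4)*16)/(179 + (9/4)*16) - (-3 + 841)*11 = (13 + 36)/(179 + 36) - 838*11 = 49/215 - 1*9218 = (1/215)*49 - 9218 = 49/215 - 9218 = -1981821/215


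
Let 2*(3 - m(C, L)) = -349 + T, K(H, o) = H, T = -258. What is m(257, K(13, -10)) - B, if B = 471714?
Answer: -942815/2 ≈ -4.7141e+5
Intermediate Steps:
m(C, L) = 613/2 (m(C, L) = 3 - (-349 - 258)/2 = 3 - ½*(-607) = 3 + 607/2 = 613/2)
m(257, K(13, -10)) - B = 613/2 - 1*471714 = 613/2 - 471714 = -942815/2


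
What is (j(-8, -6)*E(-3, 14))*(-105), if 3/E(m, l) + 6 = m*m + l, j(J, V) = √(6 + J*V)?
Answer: -945*√6/17 ≈ -136.16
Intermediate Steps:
E(m, l) = 3/(-6 + l + m²) (E(m, l) = 3/(-6 + (m*m + l)) = 3/(-6 + (m² + l)) = 3/(-6 + (l + m²)) = 3/(-6 + l + m²))
(j(-8, -6)*E(-3, 14))*(-105) = (√(6 - 8*(-6))*(3/(-6 + 14 + (-3)²)))*(-105) = (√(6 + 48)*(3/(-6 + 14 + 9)))*(-105) = (√54*(3/17))*(-105) = ((3*√6)*(3*(1/17)))*(-105) = ((3*√6)*(3/17))*(-105) = (9*√6/17)*(-105) = -945*√6/17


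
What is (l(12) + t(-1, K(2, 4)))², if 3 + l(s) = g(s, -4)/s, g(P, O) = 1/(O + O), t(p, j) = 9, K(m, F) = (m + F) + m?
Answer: 330625/9216 ≈ 35.875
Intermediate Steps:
K(m, F) = F + 2*m (K(m, F) = (F + m) + m = F + 2*m)
g(P, O) = 1/(2*O)
l(s) = -3 - 1/(8*s) (l(s) = -3 + ((½)/(-4))/s = -3 + ((½)*(-¼))/s = -3 - 1/(8*s))
(l(12) + t(-1, K(2, 4)))² = ((-3 - ⅛/12) + 9)² = ((-3 - ⅛*1/12) + 9)² = ((-3 - 1/96) + 9)² = (-289/96 + 9)² = (575/96)² = 330625/9216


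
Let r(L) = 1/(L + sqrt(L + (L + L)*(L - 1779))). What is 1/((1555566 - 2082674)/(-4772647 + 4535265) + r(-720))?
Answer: 96339607872450480/213945122878065719 - 169050641772*sqrt(24985)/213945122878065719 ≈ 0.45018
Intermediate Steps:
r(L) = 1/(L + sqrt(L + 2*L*(-1779 + L))) (r(L) = 1/(L + sqrt(L + (2*L)*(-1779 + L))) = 1/(L + sqrt(L + 2*L*(-1779 + L))))
1/((1555566 - 2082674)/(-4772647 + 4535265) + r(-720)) = 1/((1555566 - 2082674)/(-4772647 + 4535265) + 1/(-720 + sqrt(-720*(-3557 + 2*(-720))))) = 1/(-527108/(-237382) + 1/(-720 + sqrt(-720*(-3557 - 1440)))) = 1/(-527108*(-1/237382) + 1/(-720 + sqrt(-720*(-4997)))) = 1/(263554/118691 + 1/(-720 + sqrt(3597840))) = 1/(263554/118691 + 1/(-720 + 12*sqrt(24985)))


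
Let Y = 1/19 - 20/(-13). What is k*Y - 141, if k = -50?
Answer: -54477/247 ≈ -220.55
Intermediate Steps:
Y = 393/247 (Y = 1*(1/19) - 20*(-1/13) = 1/19 + 20/13 = 393/247 ≈ 1.5911)
k*Y - 141 = -50*393/247 - 141 = -19650/247 - 141 = -54477/247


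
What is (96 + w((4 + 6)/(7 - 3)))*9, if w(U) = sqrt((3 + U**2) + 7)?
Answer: 864 + 9*sqrt(65)/2 ≈ 900.28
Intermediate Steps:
w(U) = sqrt(10 + U**2)
(96 + w((4 + 6)/(7 - 3)))*9 = (96 + sqrt(10 + ((4 + 6)/(7 - 3))**2))*9 = (96 + sqrt(10 + (10/4)**2))*9 = (96 + sqrt(10 + (10*(1/4))**2))*9 = (96 + sqrt(10 + (5/2)**2))*9 = (96 + sqrt(10 + 25/4))*9 = (96 + sqrt(65/4))*9 = (96 + sqrt(65)/2)*9 = 864 + 9*sqrt(65)/2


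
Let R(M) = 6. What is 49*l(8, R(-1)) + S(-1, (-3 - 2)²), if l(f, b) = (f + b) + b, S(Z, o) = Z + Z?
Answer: 978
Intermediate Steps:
S(Z, o) = 2*Z
l(f, b) = f + 2*b (l(f, b) = (b + f) + b = f + 2*b)
49*l(8, R(-1)) + S(-1, (-3 - 2)²) = 49*(8 + 2*6) + 2*(-1) = 49*(8 + 12) - 2 = 49*20 - 2 = 980 - 2 = 978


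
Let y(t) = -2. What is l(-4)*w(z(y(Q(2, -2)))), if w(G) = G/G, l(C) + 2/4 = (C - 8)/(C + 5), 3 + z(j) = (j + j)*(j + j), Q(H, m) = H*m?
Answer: -25/2 ≈ -12.500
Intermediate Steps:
z(j) = -3 + 4*j² (z(j) = -3 + (j + j)*(j + j) = -3 + (2*j)*(2*j) = -3 + 4*j²)
l(C) = -½ + (-8 + C)/(5 + C) (l(C) = -½ + (C - 8)/(C + 5) = -½ + (-8 + C)/(5 + C))
w(G) = 1
l(-4)*w(z(y(Q(2, -2)))) = ((-21 - 4)/(2*(5 - 4)))*1 = ((½)*(-25)/1)*1 = ((½)*1*(-25))*1 = -25/2*1 = -25/2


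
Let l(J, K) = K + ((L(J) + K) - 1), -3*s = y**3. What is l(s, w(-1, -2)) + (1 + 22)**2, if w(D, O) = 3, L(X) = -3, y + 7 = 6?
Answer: 531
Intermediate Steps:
y = -1 (y = -7 + 6 = -1)
s = 1/3 (s = -1/3*(-1)**3 = -1/3*(-1) = 1/3 ≈ 0.33333)
l(J, K) = -4 + 2*K (l(J, K) = K + ((-3 + K) - 1) = K + (-4 + K) = -4 + 2*K)
l(s, w(-1, -2)) + (1 + 22)**2 = (-4 + 2*3) + (1 + 22)**2 = (-4 + 6) + 23**2 = 2 + 529 = 531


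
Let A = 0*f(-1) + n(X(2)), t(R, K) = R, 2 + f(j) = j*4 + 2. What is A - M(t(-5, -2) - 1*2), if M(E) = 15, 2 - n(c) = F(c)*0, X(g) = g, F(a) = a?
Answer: -13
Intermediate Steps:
f(j) = 4*j (f(j) = -2 + (j*4 + 2) = -2 + (4*j + 2) = -2 + (2 + 4*j) = 4*j)
n(c) = 2 (n(c) = 2 - c*0 = 2 - 1*0 = 2 + 0 = 2)
A = 2 (A = 0*(4*(-1)) + 2 = 0*(-4) + 2 = 0 + 2 = 2)
A - M(t(-5, -2) - 1*2) = 2 - 1*15 = 2 - 15 = -13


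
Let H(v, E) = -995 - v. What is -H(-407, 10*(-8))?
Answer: 588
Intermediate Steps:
-H(-407, 10*(-8)) = -(-995 - 1*(-407)) = -(-995 + 407) = -1*(-588) = 588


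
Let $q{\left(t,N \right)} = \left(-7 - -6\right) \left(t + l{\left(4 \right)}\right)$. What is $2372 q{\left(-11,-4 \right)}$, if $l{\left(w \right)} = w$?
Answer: $16604$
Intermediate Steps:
$q{\left(t,N \right)} = -4 - t$ ($q{\left(t,N \right)} = \left(-7 - -6\right) \left(t + 4\right) = \left(-7 + 6\right) \left(4 + t\right) = - (4 + t) = -4 - t$)
$2372 q{\left(-11,-4 \right)} = 2372 \left(-4 - -11\right) = 2372 \left(-4 + 11\right) = 2372 \cdot 7 = 16604$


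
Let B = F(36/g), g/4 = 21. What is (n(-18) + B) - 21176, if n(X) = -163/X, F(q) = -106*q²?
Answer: -18686417/882 ≈ -21186.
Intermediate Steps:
g = 84 (g = 4*21 = 84)
B = -954/49 (B = -106*(36/84)² = -106*(36*(1/84))² = -106*(3/7)² = -106*9/49 = -954/49 ≈ -19.469)
(n(-18) + B) - 21176 = (-163/(-18) - 954/49) - 21176 = (-163*(-1/18) - 954/49) - 21176 = (163/18 - 954/49) - 21176 = -9185/882 - 21176 = -18686417/882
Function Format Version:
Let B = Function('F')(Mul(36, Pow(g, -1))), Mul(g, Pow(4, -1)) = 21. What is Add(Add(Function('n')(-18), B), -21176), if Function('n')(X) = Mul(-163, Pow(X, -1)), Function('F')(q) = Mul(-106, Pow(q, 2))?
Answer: Rational(-18686417, 882) ≈ -21186.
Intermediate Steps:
g = 84 (g = Mul(4, 21) = 84)
B = Rational(-954, 49) (B = Mul(-106, Pow(Mul(36, Pow(84, -1)), 2)) = Mul(-106, Pow(Mul(36, Rational(1, 84)), 2)) = Mul(-106, Pow(Rational(3, 7), 2)) = Mul(-106, Rational(9, 49)) = Rational(-954, 49) ≈ -19.469)
Add(Add(Function('n')(-18), B), -21176) = Add(Add(Mul(-163, Pow(-18, -1)), Rational(-954, 49)), -21176) = Add(Add(Mul(-163, Rational(-1, 18)), Rational(-954, 49)), -21176) = Add(Add(Rational(163, 18), Rational(-954, 49)), -21176) = Add(Rational(-9185, 882), -21176) = Rational(-18686417, 882)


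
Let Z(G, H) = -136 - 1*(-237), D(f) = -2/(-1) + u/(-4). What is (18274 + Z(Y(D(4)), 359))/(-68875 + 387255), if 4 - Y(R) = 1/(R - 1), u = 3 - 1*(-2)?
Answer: 3675/63676 ≈ 0.057714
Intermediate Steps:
u = 5 (u = 3 + 2 = 5)
D(f) = 3/4 (D(f) = -2/(-1) + 5/(-4) = -2*(-1) + 5*(-1/4) = 2 - 5/4 = 3/4)
Y(R) = 4 - 1/(-1 + R) (Y(R) = 4 - 1/(R - 1) = 4 - 1/(-1 + R))
Z(G, H) = 101 (Z(G, H) = -136 + 237 = 101)
(18274 + Z(Y(D(4)), 359))/(-68875 + 387255) = (18274 + 101)/(-68875 + 387255) = 18375/318380 = 18375*(1/318380) = 3675/63676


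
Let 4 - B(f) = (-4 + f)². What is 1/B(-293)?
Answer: -1/88205 ≈ -1.1337e-5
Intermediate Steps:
B(f) = 4 - (-4 + f)²
1/B(-293) = 1/(4 - (-4 - 293)²) = 1/(4 - 1*(-297)²) = 1/(4 - 1*88209) = 1/(4 - 88209) = 1/(-88205) = -1/88205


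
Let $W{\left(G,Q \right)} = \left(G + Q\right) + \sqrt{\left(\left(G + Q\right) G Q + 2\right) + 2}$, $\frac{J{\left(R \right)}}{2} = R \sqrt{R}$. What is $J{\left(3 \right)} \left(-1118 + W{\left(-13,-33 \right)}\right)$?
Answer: $6 \sqrt{3} \left(-1164 + i \sqrt{19730}\right) \approx -12097.0 + 1459.7 i$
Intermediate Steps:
$J{\left(R \right)} = 2 R^{\frac{3}{2}}$ ($J{\left(R \right)} = 2 R \sqrt{R} = 2 R^{\frac{3}{2}}$)
$W{\left(G,Q \right)} = G + Q + \sqrt{4 + G Q \left(G + Q\right)}$ ($W{\left(G,Q \right)} = \left(G + Q\right) + \sqrt{\left(G \left(G + Q\right) Q + 2\right) + 2} = \left(G + Q\right) + \sqrt{\left(G Q \left(G + Q\right) + 2\right) + 2} = \left(G + Q\right) + \sqrt{\left(2 + G Q \left(G + Q\right)\right) + 2} = \left(G + Q\right) + \sqrt{4 + G Q \left(G + Q\right)} = G + Q + \sqrt{4 + G Q \left(G + Q\right)}$)
$J{\left(3 \right)} \left(-1118 + W{\left(-13,-33 \right)}\right) = 2 \cdot 3^{\frac{3}{2}} \left(-1118 - \left(46 - \sqrt{4 - 13 \left(-33\right)^{2} - 33 \left(-13\right)^{2}}\right)\right) = 2 \cdot 3 \sqrt{3} \left(-1118 - \left(46 - \sqrt{4 - 14157 - 5577}\right)\right) = 6 \sqrt{3} \left(-1118 - \left(46 - \sqrt{4 - 14157 - 5577}\right)\right) = 6 \sqrt{3} \left(-1118 - \left(46 - i \sqrt{19730}\right)\right) = 6 \sqrt{3} \left(-1164 + i \sqrt{19730}\right)$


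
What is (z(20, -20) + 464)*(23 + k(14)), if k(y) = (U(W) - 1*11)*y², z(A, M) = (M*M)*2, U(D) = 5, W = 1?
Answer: -1457392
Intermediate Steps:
z(A, M) = 2*M² (z(A, M) = M²*2 = 2*M²)
k(y) = -6*y² (k(y) = (5 - 1*11)*y² = (5 - 11)*y² = -6*y²)
(z(20, -20) + 464)*(23 + k(14)) = (2*(-20)² + 464)*(23 - 6*14²) = (2*400 + 464)*(23 - 6*196) = (800 + 464)*(23 - 1176) = 1264*(-1153) = -1457392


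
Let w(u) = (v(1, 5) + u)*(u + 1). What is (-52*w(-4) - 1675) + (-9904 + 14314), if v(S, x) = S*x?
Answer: 2891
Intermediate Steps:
w(u) = (1 + u)*(5 + u) (w(u) = (1*5 + u)*(u + 1) = (5 + u)*(1 + u) = (1 + u)*(5 + u))
(-52*w(-4) - 1675) + (-9904 + 14314) = (-52*(5 + (-4)² + 6*(-4)) - 1675) + (-9904 + 14314) = (-52*(5 + 16 - 24) - 1675) + 4410 = (-52*(-3) - 1675) + 4410 = (156 - 1675) + 4410 = -1519 + 4410 = 2891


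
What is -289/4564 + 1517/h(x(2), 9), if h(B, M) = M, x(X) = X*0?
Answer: 6920987/41076 ≈ 168.49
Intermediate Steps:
x(X) = 0
-289/4564 + 1517/h(x(2), 9) = -289/4564 + 1517/9 = 6920987/41076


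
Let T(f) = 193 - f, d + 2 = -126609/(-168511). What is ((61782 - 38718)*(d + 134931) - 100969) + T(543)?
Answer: 74913213229569/24073 ≈ 3.1119e+9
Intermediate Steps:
d = -30059/24073 (d = -2 - 126609/(-168511) = -2 - 126609*(-1/168511) = -2 + 18087/24073 = -30059/24073 ≈ -1.2487)
((61782 - 38718)*(d + 134931) - 100969) + T(543) = ((61782 - 38718)*(-30059/24073 + 134931) - 100969) + (193 - 1*543) = (23064*(3248163904/24073) - 100969) + (193 - 543) = (74915652281856/24073 - 100969) - 350 = 74913221655119/24073 - 350 = 74913213229569/24073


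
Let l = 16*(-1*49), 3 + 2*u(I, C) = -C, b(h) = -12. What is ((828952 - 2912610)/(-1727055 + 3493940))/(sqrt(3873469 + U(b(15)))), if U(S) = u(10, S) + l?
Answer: -2083658*sqrt(15490758)/13685193974415 ≈ -0.00059925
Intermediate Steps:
u(I, C) = -3/2 - C/2 (u(I, C) = -3/2 + (-C)/2 = -3/2 - C/2)
l = -784 (l = 16*(-49) = -784)
U(S) = -1571/2 - S/2 (U(S) = (-3/2 - S/2) - 784 = -1571/2 - S/2)
((828952 - 2912610)/(-1727055 + 3493940))/(sqrt(3873469 + U(b(15)))) = ((828952 - 2912610)/(-1727055 + 3493940))/(sqrt(3873469 + (-1571/2 - 1/2*(-12)))) = (-2083658/1766885)/(sqrt(3873469 + (-1571/2 + 6))) = (-2083658*1/1766885)/(sqrt(3873469 - 1559/2)) = -2083658*sqrt(15490758)/7745379/1766885 = -2083658*sqrt(15490758)/13685193974415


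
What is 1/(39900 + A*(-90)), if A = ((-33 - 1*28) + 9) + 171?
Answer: 1/29190 ≈ 3.4258e-5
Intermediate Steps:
A = 119 (A = ((-33 - 28) + 9) + 171 = (-61 + 9) + 171 = -52 + 171 = 119)
1/(39900 + A*(-90)) = 1/(39900 + 119*(-90)) = 1/(39900 - 10710) = 1/29190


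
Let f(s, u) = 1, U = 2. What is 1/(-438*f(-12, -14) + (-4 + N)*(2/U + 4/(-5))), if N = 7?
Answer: -5/2187 ≈ -0.0022862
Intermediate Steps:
1/(-438*f(-12, -14) + (-4 + N)*(2/U + 4/(-5))) = 1/(-438*1 + (-4 + 7)*(2/2 + 4/(-5))) = 1/(-438 + 3*(2*(1/2) + 4*(-1/5))) = 1/(-438 + 3*(1 - 4/5)) = 1/(-438 + 3*(1/5)) = 1/(-438 + 3/5) = 1/(-2187/5) = -5/2187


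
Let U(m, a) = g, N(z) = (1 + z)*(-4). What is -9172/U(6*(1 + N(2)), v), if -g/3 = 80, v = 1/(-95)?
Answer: 2293/60 ≈ 38.217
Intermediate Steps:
N(z) = -4 - 4*z
v = -1/95 ≈ -0.010526
g = -240 (g = -3*80 = -240)
U(m, a) = -240
-9172/U(6*(1 + N(2)), v) = -9172/(-240) = -9172*(-1/240) = 2293/60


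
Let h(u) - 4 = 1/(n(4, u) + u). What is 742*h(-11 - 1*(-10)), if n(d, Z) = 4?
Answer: 9646/3 ≈ 3215.3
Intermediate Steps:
h(u) = 4 + 1/(4 + u)
742*h(-11 - 1*(-10)) = 742*((17 + 4*(-11 - 1*(-10)))/(4 + (-11 - 1*(-10)))) = 742*((17 + 4*(-11 + 10))/(4 + (-11 + 10))) = 742*((17 + 4*(-1))/(4 - 1)) = 742*((17 - 4)/3) = 742*((⅓)*13) = 742*(13/3) = 9646/3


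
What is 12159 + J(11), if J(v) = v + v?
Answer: 12181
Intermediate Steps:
J(v) = 2*v
12159 + J(11) = 12159 + 2*11 = 12159 + 22 = 12181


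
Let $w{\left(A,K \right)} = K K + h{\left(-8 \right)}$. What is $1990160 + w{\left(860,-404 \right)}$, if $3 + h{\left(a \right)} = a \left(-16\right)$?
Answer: $2153501$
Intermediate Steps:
$h{\left(a \right)} = -3 - 16 a$ ($h{\left(a \right)} = -3 + a \left(-16\right) = -3 - 16 a$)
$w{\left(A,K \right)} = 125 + K^{2}$ ($w{\left(A,K \right)} = K K - -125 = K^{2} + \left(-3 + 128\right) = K^{2} + 125 = 125 + K^{2}$)
$1990160 + w{\left(860,-404 \right)} = 1990160 + \left(125 + \left(-404\right)^{2}\right) = 1990160 + \left(125 + 163216\right) = 1990160 + 163341 = 2153501$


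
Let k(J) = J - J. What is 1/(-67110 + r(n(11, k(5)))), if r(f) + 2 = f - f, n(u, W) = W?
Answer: -1/67112 ≈ -1.4900e-5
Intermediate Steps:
k(J) = 0
r(f) = -2 (r(f) = -2 + (f - f) = -2 + 0 = -2)
1/(-67110 + r(n(11, k(5)))) = 1/(-67110 - 2) = 1/(-67112) = -1/67112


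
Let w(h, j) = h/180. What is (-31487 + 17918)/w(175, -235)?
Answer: -488484/35 ≈ -13957.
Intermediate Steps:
w(h, j) = h/180 (w(h, j) = h*(1/180) = h/180)
(-31487 + 17918)/w(175, -235) = (-31487 + 17918)/(((1/180)*175)) = -13569/35/36 = -13569*36/35 = -488484/35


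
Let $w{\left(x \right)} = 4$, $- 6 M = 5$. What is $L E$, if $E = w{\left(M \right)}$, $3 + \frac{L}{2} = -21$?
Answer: $-192$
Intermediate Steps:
$M = - \frac{5}{6}$ ($M = \left(- \frac{1}{6}\right) 5 = - \frac{5}{6} \approx -0.83333$)
$L = -48$ ($L = -6 + 2 \left(-21\right) = -6 - 42 = -48$)
$E = 4$
$L E = \left(-48\right) 4 = -192$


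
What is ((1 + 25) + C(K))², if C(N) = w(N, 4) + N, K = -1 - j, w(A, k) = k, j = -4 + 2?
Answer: 961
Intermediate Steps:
j = -2
K = 1 (K = -1 - 1*(-2) = -1 + 2 = 1)
C(N) = 4 + N
((1 + 25) + C(K))² = ((1 + 25) + (4 + 1))² = (26 + 5)² = 31² = 961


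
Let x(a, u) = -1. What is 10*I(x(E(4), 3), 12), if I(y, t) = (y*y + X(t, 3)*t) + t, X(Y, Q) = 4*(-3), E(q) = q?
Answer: -1310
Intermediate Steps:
X(Y, Q) = -12
I(y, t) = y² - 11*t (I(y, t) = (y*y - 12*t) + t = (y² - 12*t) + t = y² - 11*t)
10*I(x(E(4), 3), 12) = 10*((-1)² - 11*12) = 10*(1 - 132) = 10*(-131) = -1310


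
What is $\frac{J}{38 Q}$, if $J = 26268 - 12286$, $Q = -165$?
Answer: $- \frac{6991}{3135} \approx -2.23$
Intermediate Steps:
$J = 13982$
$\frac{J}{38 Q} = \frac{13982}{38 \left(-165\right)} = \frac{13982}{-6270} = 13982 \left(- \frac{1}{6270}\right) = - \frac{6991}{3135}$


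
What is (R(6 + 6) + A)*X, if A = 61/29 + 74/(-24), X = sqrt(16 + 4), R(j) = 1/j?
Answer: -52*sqrt(5)/29 ≈ -4.0095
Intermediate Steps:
R(j) = 1/j
X = 2*sqrt(5) (X = sqrt(20) = 2*sqrt(5) ≈ 4.4721)
A = -341/348 (A = 61*(1/29) + 74*(-1/24) = 61/29 - 37/12 = -341/348 ≈ -0.97989)
(R(6 + 6) + A)*X = (1/(6 + 6) - 341/348)*(2*sqrt(5)) = (1/12 - 341/348)*(2*sqrt(5)) = -52*sqrt(5)/29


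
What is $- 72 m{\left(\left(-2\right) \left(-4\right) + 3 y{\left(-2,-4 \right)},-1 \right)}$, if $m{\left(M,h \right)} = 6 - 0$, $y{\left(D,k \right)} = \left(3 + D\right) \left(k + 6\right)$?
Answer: $-432$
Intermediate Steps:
$y{\left(D,k \right)} = \left(3 + D\right) \left(6 + k\right)$
$m{\left(M,h \right)} = 6$ ($m{\left(M,h \right)} = 6 + 0 = 6$)
$- 72 m{\left(\left(-2\right) \left(-4\right) + 3 y{\left(-2,-4 \right)},-1 \right)} = \left(-72\right) 6 = -432$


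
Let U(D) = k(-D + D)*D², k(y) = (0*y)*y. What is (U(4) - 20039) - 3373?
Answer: -23412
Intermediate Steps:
k(y) = 0 (k(y) = 0*y = 0)
U(D) = 0 (U(D) = 0*D² = 0)
(U(4) - 20039) - 3373 = (0 - 20039) - 3373 = -20039 - 3373 = -23412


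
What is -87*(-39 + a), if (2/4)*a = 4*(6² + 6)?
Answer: -25839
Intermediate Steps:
a = 336 (a = 2*(4*(6² + 6)) = 2*(4*(36 + 6)) = 2*(4*42) = 2*168 = 336)
-87*(-39 + a) = -87*(-39 + 336) = -87*297 = -25839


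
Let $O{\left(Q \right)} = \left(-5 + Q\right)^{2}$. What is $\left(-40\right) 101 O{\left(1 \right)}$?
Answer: $-64640$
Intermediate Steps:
$\left(-40\right) 101 O{\left(1 \right)} = \left(-40\right) 101 \left(-5 + 1\right)^{2} = - 4040 \left(-4\right)^{2} = \left(-4040\right) 16 = -64640$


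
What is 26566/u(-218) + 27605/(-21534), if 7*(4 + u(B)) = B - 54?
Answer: -167199467/269175 ≈ -621.16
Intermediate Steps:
u(B) = -82/7 + B/7 (u(B) = -4 + (B - 54)/7 = -4 + (-54 + B)/7 = -4 + (-54/7 + B/7) = -82/7 + B/7)
26566/u(-218) + 27605/(-21534) = 26566/(-82/7 + (⅐)*(-218)) + 27605/(-21534) = 26566/(-82/7 - 218/7) + 27605*(-1/21534) = 26566/(-300/7) - 27605/21534 = 26566*(-7/300) - 27605/21534 = -92981/150 - 27605/21534 = -167199467/269175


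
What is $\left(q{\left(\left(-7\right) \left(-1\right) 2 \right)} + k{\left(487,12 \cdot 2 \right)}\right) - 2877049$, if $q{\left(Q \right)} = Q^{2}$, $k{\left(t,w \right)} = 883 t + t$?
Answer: $-2446345$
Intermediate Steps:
$k{\left(t,w \right)} = 884 t$
$\left(q{\left(\left(-7\right) \left(-1\right) 2 \right)} + k{\left(487,12 \cdot 2 \right)}\right) - 2877049 = \left(\left(\left(-7\right) \left(-1\right) 2\right)^{2} + 884 \cdot 487\right) - 2877049 = \left(\left(7 \cdot 2\right)^{2} + 430508\right) - 2877049 = \left(14^{2} + 430508\right) - 2877049 = \left(196 + 430508\right) - 2877049 = 430704 - 2877049 = -2446345$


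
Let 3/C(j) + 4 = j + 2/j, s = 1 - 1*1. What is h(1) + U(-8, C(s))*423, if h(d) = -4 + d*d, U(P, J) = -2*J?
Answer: -3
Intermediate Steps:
s = 0 (s = 1 - 1 = 0)
C(j) = 3/(-4 + j + 2/j) (C(j) = 3/(-4 + (j + 2/j)) = 3/(-4 + j + 2/j))
h(d) = -4 + d**2
h(1) + U(-8, C(s))*423 = (-4 + 1**2) - 6*0/(2 + 0**2 - 4*0)*423 = (-4 + 1) - 6*0/(2 + 0 + 0)*423 = -3 - 6*0/2*423 = -3 - 2*0*423 = -3 + 0*423 = -3 + 0 = -3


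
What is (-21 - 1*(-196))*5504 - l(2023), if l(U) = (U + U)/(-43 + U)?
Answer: 953565977/990 ≈ 9.6320e+5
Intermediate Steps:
l(U) = 2*U/(-43 + U) (l(U) = (2*U)/(-43 + U) = 2*U/(-43 + U))
(-21 - 1*(-196))*5504 - l(2023) = (-21 - 1*(-196))*5504 - 2*2023/(-43 + 2023) = (-21 + 196)*5504 - 2*2023/1980 = 175*5504 - 2*2023/1980 = 963200 - 1*2023/990 = 963200 - 2023/990 = 953565977/990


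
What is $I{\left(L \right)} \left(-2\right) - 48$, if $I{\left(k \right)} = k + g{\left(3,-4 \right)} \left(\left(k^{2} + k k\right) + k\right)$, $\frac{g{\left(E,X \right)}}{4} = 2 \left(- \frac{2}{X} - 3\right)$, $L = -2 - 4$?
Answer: $2604$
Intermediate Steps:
$L = -6$
$g{\left(E,X \right)} = -24 - \frac{16}{X}$ ($g{\left(E,X \right)} = 4 \cdot 2 \left(- \frac{2}{X} - 3\right) = 4 \cdot 2 \left(-3 - \frac{2}{X}\right) = 4 \left(-6 - \frac{4}{X}\right) = -24 - \frac{16}{X}$)
$I{\left(k \right)} = - 40 k^{2} - 19 k$ ($I{\left(k \right)} = k + \left(-24 - \frac{16}{-4}\right) \left(\left(k^{2} + k k\right) + k\right) = k + \left(-24 - -4\right) \left(\left(k^{2} + k^{2}\right) + k\right) = k + \left(-24 + 4\right) \left(2 k^{2} + k\right) = k - 20 \left(k + 2 k^{2}\right) = k - \left(20 k + 40 k^{2}\right) = - 40 k^{2} - 19 k$)
$I{\left(L \right)} \left(-2\right) - 48 = \left(-1\right) \left(-6\right) \left(19 + 40 \left(-6\right)\right) \left(-2\right) - 48 = \left(-1\right) \left(-6\right) \left(19 - 240\right) \left(-2\right) - 48 = \left(-1\right) \left(-6\right) \left(-221\right) \left(-2\right) - 48 = \left(-1326\right) \left(-2\right) - 48 = 2652 - 48 = 2604$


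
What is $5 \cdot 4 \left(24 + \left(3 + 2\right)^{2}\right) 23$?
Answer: $22540$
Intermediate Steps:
$5 \cdot 4 \left(24 + \left(3 + 2\right)^{2}\right) 23 = 20 \left(24 + 5^{2}\right) 23 = 20 \left(24 + 25\right) 23 = 20 \cdot 49 \cdot 23 = 980 \cdot 23 = 22540$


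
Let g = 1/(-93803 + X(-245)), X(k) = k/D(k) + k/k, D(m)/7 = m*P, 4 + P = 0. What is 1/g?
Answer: -2626457/28 ≈ -93802.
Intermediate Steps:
P = -4 (P = -4 + 0 = -4)
D(m) = -28*m (D(m) = 7*(m*(-4)) = 7*(-4*m) = -28*m)
X(k) = 27/28 (X(k) = k/((-28*k)) + k/k = k*(-1/(28*k)) + 1 = -1/28 + 1 = 27/28)
g = -28/2626457 (g = 1/(-93803 + 27/28) = 1/(-2626457/28) = -28/2626457 ≈ -1.0661e-5)
1/g = 1/(-28/2626457) = -2626457/28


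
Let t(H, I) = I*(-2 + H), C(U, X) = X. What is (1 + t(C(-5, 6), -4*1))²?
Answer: 225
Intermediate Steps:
(1 + t(C(-5, 6), -4*1))² = (1 + (-4*1)*(-2 + 6))² = (1 - 4*4)² = (1 - 16)² = (-15)² = 225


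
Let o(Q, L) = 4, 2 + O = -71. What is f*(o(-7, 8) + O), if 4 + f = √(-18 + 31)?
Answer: 276 - 69*√13 ≈ 27.217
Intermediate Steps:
O = -73 (O = -2 - 71 = -73)
f = -4 + √13 (f = -4 + √(-18 + 31) = -4 + √13 ≈ -0.39445)
f*(o(-7, 8) + O) = (-4 + √13)*(4 - 73) = (-4 + √13)*(-69) = 276 - 69*√13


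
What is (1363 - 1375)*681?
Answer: -8172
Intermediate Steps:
(1363 - 1375)*681 = -12*681 = -8172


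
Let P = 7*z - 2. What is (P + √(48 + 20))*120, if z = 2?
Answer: 1440 + 240*√17 ≈ 2429.5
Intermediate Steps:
P = 12 (P = 7*2 - 2 = 14 - 2 = 12)
(P + √(48 + 20))*120 = (12 + √(48 + 20))*120 = (12 + √68)*120 = (12 + 2*√17)*120 = 1440 + 240*√17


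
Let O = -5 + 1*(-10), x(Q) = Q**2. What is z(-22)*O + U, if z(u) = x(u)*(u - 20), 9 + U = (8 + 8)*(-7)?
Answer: 304799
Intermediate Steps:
U = -121 (U = -9 + (8 + 8)*(-7) = -9 + 16*(-7) = -9 - 112 = -121)
O = -15 (O = -5 - 10 = -15)
z(u) = u**2*(-20 + u) (z(u) = u**2*(u - 20) = u**2*(-20 + u))
z(-22)*O + U = ((-22)**2*(-20 - 22))*(-15) - 121 = (484*(-42))*(-15) - 121 = -20328*(-15) - 121 = 304920 - 121 = 304799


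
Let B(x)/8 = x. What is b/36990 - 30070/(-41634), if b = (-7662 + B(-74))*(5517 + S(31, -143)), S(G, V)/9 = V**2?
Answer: -603147523711/14259645 ≈ -42298.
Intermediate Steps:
B(x) = 8*x
S(G, V) = 9*V**2
b = -1564611732 (b = (-7662 + 8*(-74))*(5517 + 9*(-143)**2) = (-7662 - 592)*(5517 + 9*20449) = -8254*(5517 + 184041) = -8254*189558 = -1564611732)
b/36990 - 30070/(-41634) = -1564611732/36990 - 30070/(-41634) = -1564611732*1/36990 - 30070*(-1/41634) = -86922874/2055 + 15035/20817 = -603147523711/14259645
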